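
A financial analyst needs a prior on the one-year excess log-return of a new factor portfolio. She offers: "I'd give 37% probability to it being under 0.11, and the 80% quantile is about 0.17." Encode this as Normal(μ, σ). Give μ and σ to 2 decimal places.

For Normal(μ,σ), the p-quantile is μ + z_p·σ. Here z_{0.37} = -0.3319, z_{0.8} = 0.8416.
So 0.11 = μ − 0.3319σ and 0.17 = μ + 0.8416σ.
Subtracting: σ = (0.17 − 0.11)/(0.8416 − (-0.3319)) = 0.05.
Then μ = 0.11 − (-0.3319)·0.05 = 0.13.

μ = 0.13, σ = 0.05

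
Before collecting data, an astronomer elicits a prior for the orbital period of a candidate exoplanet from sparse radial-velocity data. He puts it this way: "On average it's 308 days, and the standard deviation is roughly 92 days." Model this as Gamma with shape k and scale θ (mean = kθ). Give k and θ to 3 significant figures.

For Gamma(k, scale θ): mean = kθ, variance = kθ², so CV = 1/√k.
CV = SD/mean = 92/308 = 0.2987, hence k = 1/CV² = 11.2.
Then θ = mean/k = 308/11.2 = 27.5.

k ≈ 11.2, θ ≈ 27.5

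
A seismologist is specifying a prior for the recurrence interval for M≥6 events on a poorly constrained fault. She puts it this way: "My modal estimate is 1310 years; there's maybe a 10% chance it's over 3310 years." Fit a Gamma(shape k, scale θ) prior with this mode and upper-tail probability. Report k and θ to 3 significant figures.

k ≈ 3.23, θ ≈ 586

Gamma(k,θ) with k>1 has mode (k−1)θ, so θ = 1310/(k−1).
Need P(X < 3310) = 0.9 with θ tied to k this way. Start at k = 2, θ = 1310: P(X<3310) ≈ 0.718.
Too low — raise k to concentrate. Iterating converges to k ≈ 3.23.
Then θ = 1310/(3.23−1) ≈ 586.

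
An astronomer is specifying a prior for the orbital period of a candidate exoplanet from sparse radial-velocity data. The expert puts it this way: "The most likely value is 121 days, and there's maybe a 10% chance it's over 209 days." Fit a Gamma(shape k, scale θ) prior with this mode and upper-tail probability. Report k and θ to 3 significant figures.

k ≈ 7.35, θ ≈ 19.1

Gamma(k,θ) with k>1 has mode (k−1)θ, so θ = 121/(k−1).
Need P(X < 209) = 0.9 with θ tied to k this way. Start at k = 2, θ = 121: P(X<209) ≈ 0.515.
Too low — raise k to concentrate. Iterating converges to k ≈ 7.35.
Then θ = 121/(7.35−1) ≈ 19.1.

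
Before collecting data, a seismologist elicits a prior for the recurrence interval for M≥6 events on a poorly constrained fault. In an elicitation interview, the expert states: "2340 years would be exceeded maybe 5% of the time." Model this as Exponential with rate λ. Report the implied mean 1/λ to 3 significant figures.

P(T > 2340.0) = e^(−λ·2340.0) = 0.05, so λ = −ln(0.05)/2340.0 = 0.00128.
Mean = 1/λ = 781 years.

mean ≈ 781 years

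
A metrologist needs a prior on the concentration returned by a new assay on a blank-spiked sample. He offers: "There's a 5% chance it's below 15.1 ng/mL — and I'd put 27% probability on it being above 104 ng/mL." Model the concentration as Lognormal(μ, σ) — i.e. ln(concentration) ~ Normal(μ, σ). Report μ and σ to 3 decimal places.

μ ≈ 4.121, σ ≈ 0.855

If T ~ Lognormal(μ,σ) then ln T ~ Normal(μ,σ), so the p-quantile of ln T is μ + z_p·σ.
ln(15.1) = 2.715 and ln(104) = 4.644; z_{0.05} = -1.645, z_{0.73} = 0.6128.
σ = (4.644 − 2.715)/(0.6128 − (-1.645)) = 0.855.
μ = 2.715 − (-1.645)·0.855 = 4.121.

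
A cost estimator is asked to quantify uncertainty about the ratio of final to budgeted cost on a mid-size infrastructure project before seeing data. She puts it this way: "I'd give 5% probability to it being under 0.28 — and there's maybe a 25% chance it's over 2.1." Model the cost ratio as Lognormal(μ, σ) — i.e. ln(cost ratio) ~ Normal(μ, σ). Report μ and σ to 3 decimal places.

μ ≈ 0.156, σ ≈ 0.869

If T ~ Lognormal(μ,σ) then ln T ~ Normal(μ,σ), so the p-quantile of ln T is μ + z_p·σ.
ln(0.28) = -1.273 and ln(2.1) = 0.7419; z_{0.05} = -1.645, z_{0.75} = 0.6745.
σ = (0.7419 − -1.273)/(0.6745 − (-1.645)) = 0.869.
μ = -1.273 − (-1.645)·0.869 = 0.156.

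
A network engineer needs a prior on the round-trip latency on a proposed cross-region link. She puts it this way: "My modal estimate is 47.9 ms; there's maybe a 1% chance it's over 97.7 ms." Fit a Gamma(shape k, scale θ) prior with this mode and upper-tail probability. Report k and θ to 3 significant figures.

Gamma(k,θ) with k>1 has mode (k−1)θ, so θ = 47.9/(k−1).
Need P(X < 97.7) = 0.99 with θ tied to k this way. Start at k = 2, θ = 47.9: P(X<97.7) ≈ 0.605.
Too low — raise k to concentrate. Iterating converges to k ≈ 10.6.
Then θ = 47.9/(10.6−1) ≈ 4.97.

k ≈ 10.6, θ ≈ 4.97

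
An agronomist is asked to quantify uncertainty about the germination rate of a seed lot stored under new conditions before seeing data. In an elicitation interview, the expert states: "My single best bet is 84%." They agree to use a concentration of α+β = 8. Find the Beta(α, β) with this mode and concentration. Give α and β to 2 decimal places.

α = 6.04, β = 1.96

For α,β > 1 the Beta mode is (α−1)/(α+β−2). With α+β = 8, the mode is (α−1)/6.
Set (α−1)/6 = 0.84 → α = 1 + 0.84·6 = 6.04.
β = 8 − α = 1.96.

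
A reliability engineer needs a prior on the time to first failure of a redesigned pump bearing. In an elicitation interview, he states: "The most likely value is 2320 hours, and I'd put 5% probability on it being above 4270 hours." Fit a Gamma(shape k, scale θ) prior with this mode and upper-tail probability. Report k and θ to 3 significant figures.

k ≈ 8.48, θ ≈ 310

Gamma(k,θ) with k>1 has mode (k−1)θ, so θ = 2320/(k−1).
Need P(X < 4270) = 0.95 with θ tied to k this way. Start at k = 2, θ = 2320: P(X<4270) ≈ 0.549.
Too low — raise k to concentrate. Iterating converges to k ≈ 8.48.
Then θ = 2320/(8.48−1) ≈ 310.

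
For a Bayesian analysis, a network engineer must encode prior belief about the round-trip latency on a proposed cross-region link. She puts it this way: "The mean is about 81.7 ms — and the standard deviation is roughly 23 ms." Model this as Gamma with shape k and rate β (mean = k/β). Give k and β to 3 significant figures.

k ≈ 12.6, β ≈ 0.154

For Gamma(k, rate β): mean = k/β, variance = k/β², so CV = 1/√k.
CV = SD/mean = 23/81.7 = 0.2815, hence k = 1/CV² = 12.6.
Then β = k/mean = 12.6/81.7 = 0.154.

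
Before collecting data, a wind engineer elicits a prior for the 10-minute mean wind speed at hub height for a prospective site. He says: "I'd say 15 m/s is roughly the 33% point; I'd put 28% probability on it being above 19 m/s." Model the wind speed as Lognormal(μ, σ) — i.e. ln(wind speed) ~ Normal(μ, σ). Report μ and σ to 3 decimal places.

μ ≈ 2.810, σ ≈ 0.231

If T ~ Lognormal(μ,σ) then ln T ~ Normal(μ,σ), so the p-quantile of ln T is μ + z_p·σ.
ln(15) = 2.708 and ln(19) = 2.944; z_{0.33} = -0.4399, z_{0.72} = 0.5828.
σ = (2.944 − 2.708)/(0.5828 − (-0.4399)) = 0.231.
μ = 2.708 − (-0.4399)·0.231 = 2.810.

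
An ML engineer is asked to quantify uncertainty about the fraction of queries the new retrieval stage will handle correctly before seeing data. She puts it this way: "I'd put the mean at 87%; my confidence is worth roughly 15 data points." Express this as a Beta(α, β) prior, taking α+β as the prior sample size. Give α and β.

Under the effective-sample-size interpretation, Beta(α, β) has prior mean α/(α+β) and prior sample size α+β.
So α+β = 15 and α/(α+β) = 0.87, giving α = 0.87·15 = 13.05 and β = 15 − 13.05 = 1.95.

α = 13.05, β = 1.95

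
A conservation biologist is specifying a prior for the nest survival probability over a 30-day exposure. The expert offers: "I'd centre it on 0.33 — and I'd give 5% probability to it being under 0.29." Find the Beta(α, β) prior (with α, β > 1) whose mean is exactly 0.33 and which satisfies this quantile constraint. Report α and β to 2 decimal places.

α ≈ 119.83, β ≈ 243.29

With mean 0.33 fixed, write α = 0.33s, β = 0.67s where s = α+β.
Need P(θ < 0.29) = 0.05 under Beta(0.33s, 0.67s). Normal approximation: (q−m)/√(m(1−m)/s) ≈ z_{0.05} = -1.64, so s ≈ 0.33·0.67·(-1.64)²/(0.29−0.33)² = 373.9.
At s = 373.9: P(θ<0.29) ≈ 0.048. Adjusting to match 0.05 gives s ≈ 363.12.
So α = 0.33·363.12 ≈ 119.83, β = 0.67·363.12 ≈ 243.29.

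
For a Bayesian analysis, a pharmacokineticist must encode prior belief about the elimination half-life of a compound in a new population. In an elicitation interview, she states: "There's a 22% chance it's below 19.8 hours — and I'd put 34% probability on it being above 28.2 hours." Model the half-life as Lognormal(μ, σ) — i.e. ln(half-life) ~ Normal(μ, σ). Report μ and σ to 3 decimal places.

μ ≈ 3.216, σ ≈ 0.299

If T ~ Lognormal(μ,σ) then ln T ~ Normal(μ,σ), so the p-quantile of ln T is μ + z_p·σ.
ln(19.8) = 2.986 and ln(28.2) = 3.339; z_{0.22} = -0.7722, z_{0.66} = 0.4125.
σ = (3.339 − 2.986)/(0.4125 − (-0.7722)) = 0.299.
μ = 2.986 − (-0.7722)·0.299 = 3.216.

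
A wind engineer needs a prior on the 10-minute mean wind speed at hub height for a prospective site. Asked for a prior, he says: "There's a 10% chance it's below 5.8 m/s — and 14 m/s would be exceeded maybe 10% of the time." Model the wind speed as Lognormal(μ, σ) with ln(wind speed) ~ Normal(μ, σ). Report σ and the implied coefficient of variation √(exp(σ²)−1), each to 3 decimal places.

If T ~ Lognormal(μ,σ) then ln T ~ Normal(μ,σ), so the p-quantile of ln T is μ + z_p·σ.
ln(5.8) = 1.758 and ln(14) = 2.639; z_{0.1} = -1.282, z_{0.9} = 1.282.
σ = (2.639 − 1.758)/(1.282 − (-1.282)) = 0.344.
μ = 1.758 − (-1.282)·0.344 = 2.198.
CV = √(exp(σ²)−1) = √(exp(0.1182)−1) = 0.354.

σ ≈ 0.344, CV ≈ 0.354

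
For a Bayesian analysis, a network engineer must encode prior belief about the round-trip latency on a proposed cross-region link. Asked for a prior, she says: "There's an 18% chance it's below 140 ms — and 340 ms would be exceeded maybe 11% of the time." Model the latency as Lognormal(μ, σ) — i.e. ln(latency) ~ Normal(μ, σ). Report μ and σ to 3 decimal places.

μ ≈ 5.321, σ ≈ 0.414

If T ~ Lognormal(μ,σ) then ln T ~ Normal(μ,σ), so the p-quantile of ln T is μ + z_p·σ.
ln(140) = 4.942 and ln(340) = 5.829; z_{0.18} = -0.9154, z_{0.89} = 1.227.
σ = (5.829 − 4.942)/(1.227 − (-0.9154)) = 0.414.
μ = 4.942 − (-0.9154)·0.414 = 5.321.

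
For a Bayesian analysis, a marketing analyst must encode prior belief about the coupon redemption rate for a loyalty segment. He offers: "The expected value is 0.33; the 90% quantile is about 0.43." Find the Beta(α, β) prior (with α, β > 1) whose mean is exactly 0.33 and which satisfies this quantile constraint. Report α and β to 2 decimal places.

With mean 0.33 fixed, write α = 0.33s, β = 0.67s where s = α+β.
Need P(θ < 0.43) = 0.9 under Beta(0.33s, 0.67s). Normal approximation: (q−m)/√(m(1−m)/s) ≈ z_{0.9} = 1.28, so s ≈ 0.33·0.67·(1.28)²/(0.43−0.33)² = 36.3.
At s = 36.3: P(θ<0.43) ≈ 0.897. Adjusting to match 0.9 gives s ≈ 37.34.
So α = 0.33·37.34 ≈ 12.32, β = 0.67·37.34 ≈ 25.02.

α ≈ 12.32, β ≈ 25.02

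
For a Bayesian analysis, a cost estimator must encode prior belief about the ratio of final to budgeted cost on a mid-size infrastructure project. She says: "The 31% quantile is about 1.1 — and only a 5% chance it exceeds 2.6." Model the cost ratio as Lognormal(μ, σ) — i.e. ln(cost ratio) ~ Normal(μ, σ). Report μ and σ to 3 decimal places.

μ ≈ 0.295, σ ≈ 0.402

If T ~ Lognormal(μ,σ) then ln T ~ Normal(μ,σ), so the p-quantile of ln T is μ + z_p·σ.
ln(1.1) = 0.09531 and ln(2.6) = 0.9555; z_{0.31} = -0.4959, z_{0.95} = 1.645.
σ = (0.9555 − 0.09531)/(1.645 − (-0.4959)) = 0.402.
μ = 0.09531 − (-0.4959)·0.402 = 0.295.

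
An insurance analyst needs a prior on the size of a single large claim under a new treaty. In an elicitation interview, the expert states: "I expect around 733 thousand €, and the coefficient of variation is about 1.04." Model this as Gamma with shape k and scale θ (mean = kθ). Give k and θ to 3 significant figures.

For Gamma(k, scale θ): mean = kθ, variance = kθ², so CV = 1/√k.
CV = 1.04, hence k = 1/CV² = 0.925.
Then θ = mean/k = 733/0.925 = 793.

k ≈ 0.925, θ ≈ 793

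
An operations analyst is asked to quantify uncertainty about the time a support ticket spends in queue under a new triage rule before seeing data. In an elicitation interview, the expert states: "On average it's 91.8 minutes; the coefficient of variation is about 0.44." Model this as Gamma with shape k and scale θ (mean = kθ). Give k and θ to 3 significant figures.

k ≈ 5.17, θ ≈ 17.8

For Gamma(k, scale θ): mean = kθ, variance = kθ², so CV = 1/√k.
CV = 0.44, hence k = 1/CV² = 5.17.
Then θ = mean/k = 91.8/5.17 = 17.8.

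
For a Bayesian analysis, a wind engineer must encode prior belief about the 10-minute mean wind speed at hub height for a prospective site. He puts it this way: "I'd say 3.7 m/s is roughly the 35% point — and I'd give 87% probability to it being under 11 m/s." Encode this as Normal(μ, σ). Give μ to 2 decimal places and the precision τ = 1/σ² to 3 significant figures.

For Normal(μ,σ), the p-quantile is μ + z_p·σ. Here z_{0.35} = -0.3853, z_{0.87} = 1.126.
So 3.7 = μ − 0.3853σ and 11 = μ + 1.126σ.
Subtracting: σ = (11 − 3.7)/(1.126 − (-0.3853)) = 4.83.
Then μ = 3.7 − (-0.3853)·4.83 = 5.56.
Precision τ = 1/σ² = 1/4.829² = 0.0429.

μ = 5.56, τ = 0.0429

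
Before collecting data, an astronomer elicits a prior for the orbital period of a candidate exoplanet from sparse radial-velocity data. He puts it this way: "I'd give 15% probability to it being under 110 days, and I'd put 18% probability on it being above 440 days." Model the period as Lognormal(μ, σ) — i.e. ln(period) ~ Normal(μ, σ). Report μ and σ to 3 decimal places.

If T ~ Lognormal(μ,σ) then ln T ~ Normal(μ,σ), so the p-quantile of ln T is μ + z_p·σ.
ln(110) = 4.7 and ln(440) = 6.087; z_{0.15} = -1.036, z_{0.82} = 0.9154.
σ = (6.087 − 4.7)/(0.9154 − (-1.036)) = 0.710.
μ = 4.7 − (-1.036)·0.710 = 5.437.

μ ≈ 5.437, σ ≈ 0.710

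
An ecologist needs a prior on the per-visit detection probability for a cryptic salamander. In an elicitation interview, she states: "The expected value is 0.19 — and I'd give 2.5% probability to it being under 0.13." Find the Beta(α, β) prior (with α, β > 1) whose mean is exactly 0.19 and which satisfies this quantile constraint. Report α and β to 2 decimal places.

α ≈ 26.95, β ≈ 114.90

With mean 0.19 fixed, write α = 0.19s, β = 0.81s where s = α+β.
Need P(θ < 0.13) = 0.025 under Beta(0.19s, 0.81s). Normal approximation: (q−m)/√(m(1−m)/s) ≈ z_{0.025} = -1.96, so s ≈ 0.19·0.81·(-1.96)²/(0.13−0.19)² = 164.2.
At s = 164.2: P(θ<0.13) ≈ 0.017. Adjusting to match 0.025 gives s ≈ 141.86.
So α = 0.19·141.86 ≈ 26.95, β = 0.81·141.86 ≈ 114.90.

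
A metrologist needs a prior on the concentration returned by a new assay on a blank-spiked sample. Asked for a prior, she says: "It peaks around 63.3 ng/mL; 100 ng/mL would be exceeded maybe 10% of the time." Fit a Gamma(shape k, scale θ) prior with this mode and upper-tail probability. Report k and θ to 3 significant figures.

k ≈ 9.97, θ ≈ 7.06

Gamma(k,θ) with k>1 has mode (k−1)θ, so θ = 63.3/(k−1).
Need P(X < 100) = 0.9 with θ tied to k this way. Start at k = 2, θ = 63.3: P(X<100) ≈ 0.469.
Too low — raise k to concentrate. Iterating converges to k ≈ 9.97.
Then θ = 63.3/(9.97−1) ≈ 7.06.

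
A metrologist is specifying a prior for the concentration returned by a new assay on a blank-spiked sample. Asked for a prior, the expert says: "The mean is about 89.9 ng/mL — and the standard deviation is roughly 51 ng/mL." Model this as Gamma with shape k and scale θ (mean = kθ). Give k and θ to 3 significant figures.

For Gamma(k, scale θ): mean = kθ, variance = kθ², so CV = 1/√k.
CV = SD/mean = 51/89.9 = 0.5673, hence k = 1/CV² = 3.11.
Then θ = mean/k = 89.9/3.11 = 28.9.

k ≈ 3.11, θ ≈ 28.9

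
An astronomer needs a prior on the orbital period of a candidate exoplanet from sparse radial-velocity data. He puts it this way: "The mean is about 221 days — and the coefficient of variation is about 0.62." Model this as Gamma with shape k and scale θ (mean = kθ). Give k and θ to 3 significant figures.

For Gamma(k, scale θ): mean = kθ, variance = kθ², so CV = 1/√k.
CV = 0.62, hence k = 1/CV² = 2.6.
Then θ = mean/k = 221/2.6 = 85.

k ≈ 2.6, θ ≈ 85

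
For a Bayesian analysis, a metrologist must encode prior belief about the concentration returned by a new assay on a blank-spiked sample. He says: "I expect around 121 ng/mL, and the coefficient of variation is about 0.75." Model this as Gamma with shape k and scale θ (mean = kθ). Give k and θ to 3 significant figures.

For Gamma(k, scale θ): mean = kθ, variance = kθ², so CV = 1/√k.
CV = 0.75, hence k = 1/CV² = 1.78.
Then θ = mean/k = 121/1.78 = 68.1.

k ≈ 1.78, θ ≈ 68.1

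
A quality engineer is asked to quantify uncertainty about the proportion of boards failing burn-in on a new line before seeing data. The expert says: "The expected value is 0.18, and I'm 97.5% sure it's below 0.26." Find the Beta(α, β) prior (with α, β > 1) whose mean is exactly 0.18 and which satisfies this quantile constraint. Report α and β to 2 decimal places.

α ≈ 18.27, β ≈ 83.24

With mean 0.18 fixed, write α = 0.18s, β = 0.82s where s = α+β.
Need P(θ < 0.26) = 0.975 under Beta(0.18s, 0.82s). Normal approximation: (q−m)/√(m(1−m)/s) ≈ z_{0.975} = 1.96, so s ≈ 0.18·0.82·(1.96)²/(0.26−0.18)² = 88.6.
At s = 88.6: P(θ<0.26) ≈ 0.967. Adjusting to match 0.975 gives s ≈ 101.52.
So α = 0.18·101.52 ≈ 18.27, β = 0.82·101.52 ≈ 83.24.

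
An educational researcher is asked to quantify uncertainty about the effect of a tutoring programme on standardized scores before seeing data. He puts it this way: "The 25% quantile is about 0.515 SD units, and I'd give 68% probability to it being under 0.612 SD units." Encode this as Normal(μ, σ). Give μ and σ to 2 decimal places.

μ = 0.57, σ = 0.08

The p-quantile of Normal(μ,σ) is μ + z_p·σ, with z_{0.25} = -0.6745 and z_{0.68} = 0.4677.
Eliminate σ: μ = (z₂·x₁ − z₁·x₂)/(z₂ − z₁) = (0.4677·0.515 − (-0.6745)·0.612)/1.142 = 0.57.
Then σ = (x₂ − x₁)/(z₂ − z₁) = (0.612 − 0.515)/1.142 = 0.08.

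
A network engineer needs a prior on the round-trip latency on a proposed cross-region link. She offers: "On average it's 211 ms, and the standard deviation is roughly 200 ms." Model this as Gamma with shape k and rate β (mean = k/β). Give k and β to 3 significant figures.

For Gamma(k, rate β): mean = k/β, variance = k/β², so CV = 1/√k.
CV = SD/mean = 200/211 = 0.9479, hence k = 1/CV² = 1.11.
Then β = k/mean = 1.11/211 = 0.00528.

k ≈ 1.11, β ≈ 0.00528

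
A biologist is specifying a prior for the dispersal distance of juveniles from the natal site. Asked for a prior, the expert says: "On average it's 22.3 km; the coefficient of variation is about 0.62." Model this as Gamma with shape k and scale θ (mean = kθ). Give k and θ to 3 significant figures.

For Gamma(k, scale θ): mean = kθ, variance = kθ², so CV = 1/√k.
CV = 0.62, hence k = 1/CV² = 2.6.
Then θ = mean/k = 22.3/2.6 = 8.57.

k ≈ 2.6, θ ≈ 8.57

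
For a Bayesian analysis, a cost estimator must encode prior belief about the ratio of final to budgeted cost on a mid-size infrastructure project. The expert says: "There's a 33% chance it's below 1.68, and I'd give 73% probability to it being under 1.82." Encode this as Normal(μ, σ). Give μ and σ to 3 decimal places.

For Normal(μ,σ), the p-quantile is μ + z_p·σ. Here z_{0.33} = -0.4399, z_{0.73} = 0.6128.
So 1.68 = μ − 0.4399σ and 1.82 = μ + 0.6128σ.
Subtracting: σ = (1.82 − 1.68)/(0.6128 − (-0.4399)) = 0.133.
Then μ = 1.68 − (-0.4399)·0.133 = 1.739.

μ = 1.739, σ = 0.133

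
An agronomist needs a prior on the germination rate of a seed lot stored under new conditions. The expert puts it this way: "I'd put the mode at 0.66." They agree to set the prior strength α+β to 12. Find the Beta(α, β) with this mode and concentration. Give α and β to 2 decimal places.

α = 7.60, β = 4.40

For α,β > 1 the Beta mode is (α−1)/(α+β−2). With α+β = 12, the mode is (α−1)/10.
Set (α−1)/10 = 0.66 → α = 1 + 0.66·10 = 7.60.
β = 12 − α = 4.40.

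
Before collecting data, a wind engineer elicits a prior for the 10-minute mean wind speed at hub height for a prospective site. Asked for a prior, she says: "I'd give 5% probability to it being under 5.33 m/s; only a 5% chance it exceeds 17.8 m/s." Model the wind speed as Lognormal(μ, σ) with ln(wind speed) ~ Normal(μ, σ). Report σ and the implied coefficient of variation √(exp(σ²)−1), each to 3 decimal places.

σ ≈ 0.367, CV ≈ 0.379

If T ~ Lognormal(μ,σ) then ln T ~ Normal(μ,σ), so the p-quantile of ln T is μ + z_p·σ.
ln(5.33) = 1.673 and ln(17.8) = 2.879; z_{0.05} = -1.645, z_{0.95} = 1.645.
σ = (2.879 − 1.673)/(1.645 − (-1.645)) = 0.367.
μ = 1.673 − (-1.645)·0.367 = 2.276.
CV = √(exp(σ²)−1) = √(exp(0.1344)−1) = 0.379.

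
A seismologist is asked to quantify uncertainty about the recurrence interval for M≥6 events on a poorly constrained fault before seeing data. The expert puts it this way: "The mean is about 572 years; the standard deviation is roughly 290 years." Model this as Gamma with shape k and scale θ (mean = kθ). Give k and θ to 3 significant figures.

For Gamma(k, scale θ): mean = kθ, variance = kθ², so CV = 1/√k.
CV = SD/mean = 290/572 = 0.507, hence k = 1/CV² = 3.89.
Then θ = mean/k = 572/3.89 = 147.

k ≈ 3.89, θ ≈ 147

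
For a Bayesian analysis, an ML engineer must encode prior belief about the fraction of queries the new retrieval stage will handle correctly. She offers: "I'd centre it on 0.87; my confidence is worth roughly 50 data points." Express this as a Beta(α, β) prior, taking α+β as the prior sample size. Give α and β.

α = 43.5, β = 6.5

Under the effective-sample-size interpretation, Beta(α, β) has prior mean α/(α+β) and prior sample size α+β.
So α+β = 50 and α/(α+β) = 0.87, giving α = 0.87·50 = 43.5 and β = 50 − 43.5 = 6.5.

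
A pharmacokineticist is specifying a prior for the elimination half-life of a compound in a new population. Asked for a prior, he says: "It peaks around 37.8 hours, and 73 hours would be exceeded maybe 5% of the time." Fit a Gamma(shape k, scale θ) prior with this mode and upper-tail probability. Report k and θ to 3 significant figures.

k ≈ 7.41, θ ≈ 5.9

Gamma(k,θ) with k>1 has mode (k−1)θ, so θ = 37.8/(k−1).
Need P(X < 73) = 0.95 with θ tied to k this way. Start at k = 2, θ = 37.8: P(X<73) ≈ 0.575.
Too low — raise k to concentrate. Iterating converges to k ≈ 7.41.
Then θ = 37.8/(7.41−1) ≈ 5.9.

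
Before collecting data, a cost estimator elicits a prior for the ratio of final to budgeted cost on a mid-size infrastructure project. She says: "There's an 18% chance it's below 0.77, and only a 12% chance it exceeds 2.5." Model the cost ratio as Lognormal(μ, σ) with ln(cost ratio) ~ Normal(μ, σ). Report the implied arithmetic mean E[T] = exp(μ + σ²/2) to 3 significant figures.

If T ~ Lognormal(μ,σ) then ln T ~ Normal(μ,σ), so the p-quantile of ln T is μ + z_p·σ.
ln(0.77) = -0.2614 and ln(2.5) = 0.9163; z_{0.18} = -0.9154, z_{0.88} = 1.175.
σ = (0.9163 − -0.2614)/(1.175 − (-0.9154)) = 0.563.
μ = -0.2614 − (-0.9154)·0.563 = 0.254.
E[T] = exp(μ + σ²/2) = exp(0.254 + 0.1587) = 1.51.

E[T] ≈ 1.51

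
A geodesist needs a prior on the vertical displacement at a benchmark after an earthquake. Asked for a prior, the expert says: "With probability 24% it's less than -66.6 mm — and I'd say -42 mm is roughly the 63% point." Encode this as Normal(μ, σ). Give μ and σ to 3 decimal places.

For Normal(μ,σ), the p-quantile is μ + z_p·σ. Here z_{0.24} = -0.7063, z_{0.63} = 0.3319.
So -66.6 = μ − 0.7063σ and -42 = μ + 0.3319σ.
Subtracting: σ = (-42 − -66.6)/(0.3319 − (-0.7063)) = 23.696.
Then μ = -66.6 − (-0.7063)·23.696 = -49.864.

μ = -49.864, σ = 23.696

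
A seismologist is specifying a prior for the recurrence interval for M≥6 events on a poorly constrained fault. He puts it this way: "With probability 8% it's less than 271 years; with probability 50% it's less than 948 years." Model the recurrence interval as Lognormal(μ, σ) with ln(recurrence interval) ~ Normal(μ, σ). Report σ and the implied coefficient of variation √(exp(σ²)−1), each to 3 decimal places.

σ ≈ 0.891, CV ≈ 1.101

If T ~ Lognormal(μ,σ) then ln T ~ Normal(μ,σ), so the p-quantile of ln T is μ + z_p·σ.
ln(271) = 5.602 and ln(948) = 6.854; z_{0.08} = -1.405, z_{0.5} = 0.
σ = (6.854 − 5.602)/(0 − (-1.405)) = 0.891.
μ = 5.602 − (-1.405)·0.891 = 6.854.
CV = √(exp(σ²)−1) = √(exp(0.7943)−1) = 1.101.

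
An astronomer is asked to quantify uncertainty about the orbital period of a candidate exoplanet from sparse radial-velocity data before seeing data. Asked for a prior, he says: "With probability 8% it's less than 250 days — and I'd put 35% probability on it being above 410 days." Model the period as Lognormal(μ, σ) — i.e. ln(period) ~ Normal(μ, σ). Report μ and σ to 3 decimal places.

If T ~ Lognormal(μ,σ) then ln T ~ Normal(μ,σ), so the p-quantile of ln T is μ + z_p·σ.
ln(250) = 5.521 and ln(410) = 6.016; z_{0.08} = -1.405, z_{0.65} = 0.3853.
σ = (6.016 − 5.521)/(0.3853 − (-1.405)) = 0.276.
μ = 5.521 − (-1.405)·0.276 = 5.910.

μ ≈ 5.910, σ ≈ 0.276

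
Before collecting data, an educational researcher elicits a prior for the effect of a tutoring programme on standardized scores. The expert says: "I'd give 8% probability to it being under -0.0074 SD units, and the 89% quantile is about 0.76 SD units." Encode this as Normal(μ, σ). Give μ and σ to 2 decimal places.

μ = 0.40, σ = 0.29

The p-quantile of Normal(μ,σ) is μ + z_p·σ, with z_{0.08} = -1.405 and z_{0.89} = 1.227.
Eliminate σ: μ = (z₂·x₁ − z₁·x₂)/(z₂ − z₁) = (1.227·-0.0074 − (-1.405)·0.76)/2.632 = 0.40.
Then σ = (x₂ − x₁)/(z₂ − z₁) = (0.76 − -0.0074)/2.632 = 0.29.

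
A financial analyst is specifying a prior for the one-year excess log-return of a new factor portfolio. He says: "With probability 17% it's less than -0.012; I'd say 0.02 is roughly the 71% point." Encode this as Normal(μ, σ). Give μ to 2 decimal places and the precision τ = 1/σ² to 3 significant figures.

μ = 0.01, τ = 2220

The p-quantile of Normal(μ,σ) is μ + z_p·σ, with z_{0.17} = -0.9542 and z_{0.71} = 0.5534.
Eliminate σ: μ = (z₂·x₁ − z₁·x₂)/(z₂ − z₁) = (0.5534·-0.012 − (-0.9542)·0.02)/1.508 = 0.01.
Then σ = (x₂ − x₁)/(z₂ − z₁) = (0.02 − -0.012)/1.508 = 0.02.
Precision τ = 1/σ² = 1/0.02123² = 2220.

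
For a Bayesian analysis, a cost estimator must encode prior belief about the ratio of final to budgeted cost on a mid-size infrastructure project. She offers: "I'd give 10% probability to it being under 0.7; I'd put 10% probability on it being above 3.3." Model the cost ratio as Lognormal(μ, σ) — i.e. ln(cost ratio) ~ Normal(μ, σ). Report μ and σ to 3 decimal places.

μ ≈ 0.419, σ ≈ 0.605

If T ~ Lognormal(μ,σ) then ln T ~ Normal(μ,σ), so the p-quantile of ln T is μ + z_p·σ.
ln(0.7) = -0.3567 and ln(3.3) = 1.194; z_{0.1} = -1.282, z_{0.9} = 1.282.
σ = (1.194 − -0.3567)/(1.282 − (-1.282)) = 0.605.
μ = -0.3567 − (-1.282)·0.605 = 0.419.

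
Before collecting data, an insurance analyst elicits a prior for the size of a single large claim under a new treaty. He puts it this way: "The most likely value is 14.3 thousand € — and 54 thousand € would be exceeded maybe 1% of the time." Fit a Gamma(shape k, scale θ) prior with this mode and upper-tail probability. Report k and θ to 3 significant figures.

Gamma(k,θ) with k>1 has mode (k−1)θ, so θ = 14.3/(k−1).
Need P(X < 54) = 0.99 with θ tied to k this way. Start at k = 2, θ = 14.3: P(X<54) ≈ 0.891.
Too low — raise k to concentrate. Iterating converges to k ≈ 3.4.
Then θ = 14.3/(3.4−1) ≈ 5.95.

k ≈ 3.4, θ ≈ 5.95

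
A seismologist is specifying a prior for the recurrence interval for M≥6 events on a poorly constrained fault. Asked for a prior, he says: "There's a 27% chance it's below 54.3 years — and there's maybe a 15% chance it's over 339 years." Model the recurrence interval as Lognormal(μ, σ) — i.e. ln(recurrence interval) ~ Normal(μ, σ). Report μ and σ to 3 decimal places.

μ ≈ 4.675, σ ≈ 1.110

If T ~ Lognormal(μ,σ) then ln T ~ Normal(μ,σ), so the p-quantile of ln T is μ + z_p·σ.
ln(54.3) = 3.995 and ln(339) = 5.826; z_{0.27} = -0.6128, z_{0.85} = 1.036.
σ = (5.826 − 3.995)/(1.036 − (-0.6128)) = 1.110.
μ = 3.995 − (-0.6128)·1.110 = 4.675.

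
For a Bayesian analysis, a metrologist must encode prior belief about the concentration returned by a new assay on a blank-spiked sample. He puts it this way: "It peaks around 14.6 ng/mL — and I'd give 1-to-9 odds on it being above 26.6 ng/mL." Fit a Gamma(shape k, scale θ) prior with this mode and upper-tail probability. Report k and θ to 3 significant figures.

Gamma(k,θ) with k>1 has mode (k−1)θ, so θ = 14.6/(k−1).
Need P(X < 26.6) = 0.9 with θ tied to k this way. Start at k = 2, θ = 14.6: P(X<26.6) ≈ 0.544.
Too low — raise k to concentrate. Iterating converges to k ≈ 6.3.
Then θ = 14.6/(6.3−1) ≈ 2.76.

k ≈ 6.3, θ ≈ 2.76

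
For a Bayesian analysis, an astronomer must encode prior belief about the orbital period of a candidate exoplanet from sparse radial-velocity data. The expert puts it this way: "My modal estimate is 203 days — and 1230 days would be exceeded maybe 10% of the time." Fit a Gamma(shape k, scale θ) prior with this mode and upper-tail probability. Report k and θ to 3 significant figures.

k ≈ 1.52, θ ≈ 389

Gamma(k,θ) with k>1 has mode (k−1)θ, so θ = 203/(k−1).
Need P(X < 1230) = 0.9 with θ tied to k this way. Start at k = 2, θ = 203: P(X<1230) ≈ 0.984.
Too high — lower k to spread out. Iterating converges to k ≈ 1.52.
Then θ = 203/(1.52−1) ≈ 389.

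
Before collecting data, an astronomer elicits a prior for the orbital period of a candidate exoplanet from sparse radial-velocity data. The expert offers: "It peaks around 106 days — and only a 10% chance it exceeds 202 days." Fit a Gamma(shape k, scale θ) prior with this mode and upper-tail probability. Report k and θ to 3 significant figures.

Gamma(k,θ) with k>1 has mode (k−1)θ, so θ = 106/(k−1).
Need P(X < 202) = 0.9 with θ tied to k this way. Start at k = 2, θ = 106: P(X<202) ≈ 0.568.
Too low — raise k to concentrate. Iterating converges to k ≈ 5.6.
Then θ = 106/(5.6−1) ≈ 23.

k ≈ 5.6, θ ≈ 23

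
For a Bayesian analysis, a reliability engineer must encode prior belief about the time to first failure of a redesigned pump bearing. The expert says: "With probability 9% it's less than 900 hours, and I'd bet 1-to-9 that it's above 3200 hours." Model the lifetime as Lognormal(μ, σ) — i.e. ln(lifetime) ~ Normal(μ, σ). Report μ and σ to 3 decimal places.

μ ≈ 7.451, σ ≈ 0.484

If T ~ Lognormal(μ,σ) then ln T ~ Normal(μ,σ), so the p-quantile of ln T is μ + z_p·σ.
ln(900) = 6.802 and ln(3200) = 8.071; z_{0.09} = -1.341, z_{0.9} = 1.282.
σ = (8.071 − 6.802)/(1.282 − (-1.341)) = 0.484.
μ = 6.802 − (-1.341)·0.484 = 7.451.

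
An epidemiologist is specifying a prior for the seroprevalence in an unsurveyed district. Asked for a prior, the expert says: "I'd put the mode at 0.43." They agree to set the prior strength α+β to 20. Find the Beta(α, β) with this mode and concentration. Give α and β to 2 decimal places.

For α,β > 1 the Beta mode is (α−1)/(α+β−2). With α+β = 20, the mode is (α−1)/18.
Set (α−1)/18 = 0.43 → α = 1 + 0.43·18 = 8.74.
β = 20 − α = 11.26.

α = 8.74, β = 11.26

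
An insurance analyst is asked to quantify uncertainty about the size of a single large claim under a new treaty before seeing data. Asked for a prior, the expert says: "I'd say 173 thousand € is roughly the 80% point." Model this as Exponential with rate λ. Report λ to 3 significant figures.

λ ≈ 0.0093

P(T < 173.0) = 1 − e^(−λ·173.0) = 0.8, so λ = −ln(1−0.8)/173.0 = −ln(0.2)/173.0 = 0.0093.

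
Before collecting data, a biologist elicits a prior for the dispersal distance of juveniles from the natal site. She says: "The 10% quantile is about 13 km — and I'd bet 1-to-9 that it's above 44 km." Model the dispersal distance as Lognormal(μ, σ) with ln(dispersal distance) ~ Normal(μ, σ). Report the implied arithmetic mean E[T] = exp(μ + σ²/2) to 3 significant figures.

If T ~ Lognormal(μ,σ) then ln T ~ Normal(μ,σ), so the p-quantile of ln T is μ + z_p·σ.
ln(13) = 2.565 and ln(44) = 3.784; z_{0.1} = -1.282, z_{0.9} = 1.282.
σ = (3.784 − 2.565)/(1.282 − (-1.282)) = 0.476.
μ = 2.565 − (-1.282)·0.476 = 3.175.
E[T] = exp(μ + σ²/2) = exp(3.175 + 0.1131) = 26.8 km.

E[T] ≈ 26.8 km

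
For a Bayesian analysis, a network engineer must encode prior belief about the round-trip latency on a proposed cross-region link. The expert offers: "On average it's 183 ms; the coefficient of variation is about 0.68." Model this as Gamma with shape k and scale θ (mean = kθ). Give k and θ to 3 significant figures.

k ≈ 2.16, θ ≈ 84.6

For Gamma(k, scale θ): mean = kθ, variance = kθ², so CV = 1/√k.
CV = 0.68, hence k = 1/CV² = 2.16.
Then θ = mean/k = 183/2.16 = 84.6.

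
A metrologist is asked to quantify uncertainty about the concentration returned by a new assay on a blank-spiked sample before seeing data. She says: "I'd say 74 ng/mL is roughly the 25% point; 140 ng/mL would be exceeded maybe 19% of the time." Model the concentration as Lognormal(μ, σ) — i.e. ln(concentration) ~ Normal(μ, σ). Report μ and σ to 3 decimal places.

μ ≈ 4.581, σ ≈ 0.411

If T ~ Lognormal(μ,σ) then ln T ~ Normal(μ,σ), so the p-quantile of ln T is μ + z_p·σ.
ln(74) = 4.304 and ln(140) = 4.942; z_{0.25} = -0.6745, z_{0.81} = 0.8779.
σ = (4.942 − 4.304)/(0.8779 − (-0.6745)) = 0.411.
μ = 4.304 − (-0.6745)·0.411 = 4.581.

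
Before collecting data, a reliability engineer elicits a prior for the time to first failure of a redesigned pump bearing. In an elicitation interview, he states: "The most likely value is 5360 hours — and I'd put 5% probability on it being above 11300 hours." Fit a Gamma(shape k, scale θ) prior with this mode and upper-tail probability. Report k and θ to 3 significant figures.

k ≈ 5.96, θ ≈ 1080

Gamma(k,θ) with k>1 has mode (k−1)θ, so θ = 5360/(k−1).
Need P(X < 11300) = 0.95 with θ tied to k this way. Start at k = 2, θ = 5360: P(X<11300) ≈ 0.622.
Too low — raise k to concentrate. Iterating converges to k ≈ 5.96.
Then θ = 5360/(5.96−1) ≈ 1080.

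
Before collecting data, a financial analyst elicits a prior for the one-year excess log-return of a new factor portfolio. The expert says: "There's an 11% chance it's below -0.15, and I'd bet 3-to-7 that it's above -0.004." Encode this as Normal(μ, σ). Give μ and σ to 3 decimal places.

For Normal(μ,σ), the p-quantile is μ + z_p·σ. Here z_{0.11} = -1.227, z_{0.7} = 0.5244.
So -0.15 = μ − 1.227σ and -0.004 = μ + 0.5244σ.
Subtracting: σ = (-0.004 − -0.15)/(0.5244 − (-1.227)) = 0.083.
Then μ = -0.15 − (-1.227)·0.083 = -0.048.

μ = -0.048, σ = 0.083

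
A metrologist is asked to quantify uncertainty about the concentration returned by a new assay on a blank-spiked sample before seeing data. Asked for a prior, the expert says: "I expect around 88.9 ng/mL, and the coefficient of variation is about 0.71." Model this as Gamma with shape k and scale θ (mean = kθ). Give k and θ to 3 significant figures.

k ≈ 1.98, θ ≈ 44.8

For Gamma(k, scale θ): mean = kθ, variance = kθ², so CV = 1/√k.
CV = 0.71, hence k = 1/CV² = 1.98.
Then θ = mean/k = 88.9/1.98 = 44.8.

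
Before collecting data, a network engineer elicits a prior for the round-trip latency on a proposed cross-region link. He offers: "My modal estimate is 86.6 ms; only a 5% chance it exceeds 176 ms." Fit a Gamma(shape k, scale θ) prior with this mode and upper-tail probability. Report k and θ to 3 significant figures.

Gamma(k,θ) with k>1 has mode (k−1)θ, so θ = 86.6/(k−1).
Need P(X < 176) = 0.95 with θ tied to k this way. Start at k = 2, θ = 86.6: P(X<176) ≈ 0.603.
Too low — raise k to concentrate. Iterating converges to k ≈ 6.5.
Then θ = 86.6/(6.5−1) ≈ 15.7.

k ≈ 6.5, θ ≈ 15.7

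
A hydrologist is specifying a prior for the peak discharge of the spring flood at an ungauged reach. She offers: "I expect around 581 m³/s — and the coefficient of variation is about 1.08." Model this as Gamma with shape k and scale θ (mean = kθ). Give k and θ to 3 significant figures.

k ≈ 0.857, θ ≈ 678

For Gamma(k, scale θ): mean = kθ, variance = kθ², so CV = 1/√k.
CV = 1.08, hence k = 1/CV² = 0.857.
Then θ = mean/k = 581/0.857 = 678.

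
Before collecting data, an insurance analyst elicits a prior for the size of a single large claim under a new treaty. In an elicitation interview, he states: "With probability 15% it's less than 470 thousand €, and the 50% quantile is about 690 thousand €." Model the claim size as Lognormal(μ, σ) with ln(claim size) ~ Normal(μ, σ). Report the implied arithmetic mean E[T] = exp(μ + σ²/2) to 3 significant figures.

E[T] ≈ 739 thousand €

If T ~ Lognormal(μ,σ) then ln T ~ Normal(μ,σ), so the p-quantile of ln T is μ + z_p·σ.
ln(470) = 6.153 and ln(690) = 6.537; z_{0.15} = -1.036, z_{0.5} = 0.
σ = (6.537 − 6.153)/(0 − (-1.036)) = 0.370.
μ = 6.153 − (-1.036)·0.370 = 6.537.
E[T] = exp(μ + σ²/2) = exp(6.537 + 0.0686) = 739 thousand €.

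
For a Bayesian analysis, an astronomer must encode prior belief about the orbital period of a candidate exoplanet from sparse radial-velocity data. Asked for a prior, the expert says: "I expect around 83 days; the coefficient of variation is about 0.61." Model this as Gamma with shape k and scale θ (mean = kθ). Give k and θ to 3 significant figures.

k ≈ 2.69, θ ≈ 30.9

For Gamma(k, scale θ): mean = kθ, variance = kθ², so CV = 1/√k.
CV = 0.61, hence k = 1/CV² = 2.69.
Then θ = mean/k = 83/2.69 = 30.9.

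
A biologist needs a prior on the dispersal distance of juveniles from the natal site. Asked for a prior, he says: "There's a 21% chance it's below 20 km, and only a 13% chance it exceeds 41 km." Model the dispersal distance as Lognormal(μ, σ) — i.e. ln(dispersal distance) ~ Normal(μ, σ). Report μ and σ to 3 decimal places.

If T ~ Lognormal(μ,σ) then ln T ~ Normal(μ,σ), so the p-quantile of ln T is μ + z_p·σ.
ln(20) = 2.996 and ln(41) = 3.714; z_{0.21} = -0.8064, z_{0.87} = 1.126.
σ = (3.714 − 2.996)/(1.126 − (-0.8064)) = 0.371.
μ = 2.996 − (-0.8064)·0.371 = 3.295.

μ ≈ 3.295, σ ≈ 0.371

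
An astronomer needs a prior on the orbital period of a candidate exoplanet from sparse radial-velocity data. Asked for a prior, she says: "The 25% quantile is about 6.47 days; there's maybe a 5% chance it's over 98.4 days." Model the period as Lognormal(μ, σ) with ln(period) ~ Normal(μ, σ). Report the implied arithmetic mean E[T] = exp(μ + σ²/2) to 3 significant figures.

E[T] ≈ 28.4 days

If T ~ Lognormal(μ,σ) then ln T ~ Normal(μ,σ), so the p-quantile of ln T is μ + z_p·σ.
ln(6.47) = 1.867 and ln(98.4) = 4.589; z_{0.25} = -0.6745, z_{0.95} = 1.645.
σ = (4.589 − 1.867)/(1.645 − (-0.6745)) = 1.174.
μ = 1.867 − (-0.6745)·1.174 = 2.659.
E[T] = exp(μ + σ²/2) = exp(2.659 + 0.6886) = 28.4 days.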